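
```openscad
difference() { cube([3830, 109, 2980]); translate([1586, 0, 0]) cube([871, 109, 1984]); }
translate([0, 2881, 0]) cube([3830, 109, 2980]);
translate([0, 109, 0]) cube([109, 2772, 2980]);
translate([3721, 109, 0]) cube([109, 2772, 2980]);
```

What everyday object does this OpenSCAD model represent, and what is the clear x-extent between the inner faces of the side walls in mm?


A single room. The interior width is 3612 mm.

Four walls enclosing a rectangle with a door in the front wall — a room. Outside width 3830 minus two 109 mm walls gives 3612 mm.


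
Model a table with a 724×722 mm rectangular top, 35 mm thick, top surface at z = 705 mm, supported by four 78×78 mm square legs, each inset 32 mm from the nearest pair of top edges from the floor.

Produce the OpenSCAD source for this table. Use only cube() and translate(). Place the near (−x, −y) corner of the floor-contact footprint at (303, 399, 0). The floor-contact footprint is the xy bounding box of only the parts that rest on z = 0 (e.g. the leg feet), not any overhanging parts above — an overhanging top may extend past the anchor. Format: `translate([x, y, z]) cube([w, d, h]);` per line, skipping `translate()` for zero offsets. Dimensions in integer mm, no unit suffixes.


translate([271, 367, 670]) cube([724, 722, 35]);
translate([303, 399, 0]) cube([78, 78, 670]);
translate([885, 399, 0]) cube([78, 78, 670]);
translate([303, 979, 0]) cube([78, 78, 670]);
translate([885, 979, 0]) cube([78, 78, 670]);


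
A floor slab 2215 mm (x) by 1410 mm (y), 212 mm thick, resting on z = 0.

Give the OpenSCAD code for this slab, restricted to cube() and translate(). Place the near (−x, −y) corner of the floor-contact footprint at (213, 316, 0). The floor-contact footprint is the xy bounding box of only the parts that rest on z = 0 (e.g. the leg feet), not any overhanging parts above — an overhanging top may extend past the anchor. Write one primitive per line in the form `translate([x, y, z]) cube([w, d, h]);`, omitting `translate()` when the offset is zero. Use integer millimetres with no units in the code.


translate([213, 316, 0]) cube([2215, 1410, 212]);


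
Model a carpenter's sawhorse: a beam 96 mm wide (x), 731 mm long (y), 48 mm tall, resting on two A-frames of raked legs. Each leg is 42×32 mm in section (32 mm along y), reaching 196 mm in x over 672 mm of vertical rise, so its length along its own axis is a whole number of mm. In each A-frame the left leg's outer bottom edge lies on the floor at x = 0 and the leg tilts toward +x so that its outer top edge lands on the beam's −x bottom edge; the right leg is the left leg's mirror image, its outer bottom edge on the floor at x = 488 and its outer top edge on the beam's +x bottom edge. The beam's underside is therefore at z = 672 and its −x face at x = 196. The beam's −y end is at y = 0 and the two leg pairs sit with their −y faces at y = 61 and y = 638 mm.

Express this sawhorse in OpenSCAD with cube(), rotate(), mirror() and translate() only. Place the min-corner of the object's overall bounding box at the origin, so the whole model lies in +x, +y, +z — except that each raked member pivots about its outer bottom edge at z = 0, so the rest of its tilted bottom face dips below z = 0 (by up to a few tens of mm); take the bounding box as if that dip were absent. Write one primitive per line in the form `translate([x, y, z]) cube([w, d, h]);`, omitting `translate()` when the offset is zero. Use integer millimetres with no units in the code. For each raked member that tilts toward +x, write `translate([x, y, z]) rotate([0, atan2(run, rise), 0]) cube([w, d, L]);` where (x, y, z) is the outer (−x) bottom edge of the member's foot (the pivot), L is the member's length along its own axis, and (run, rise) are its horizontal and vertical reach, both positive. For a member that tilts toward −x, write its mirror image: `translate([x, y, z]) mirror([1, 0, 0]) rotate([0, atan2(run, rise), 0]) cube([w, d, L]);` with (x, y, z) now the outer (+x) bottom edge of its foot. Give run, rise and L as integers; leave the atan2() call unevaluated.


translate([196, 0, 672]) cube([96, 731, 48]);
translate([0, 61, 0]) rotate([0, atan2(196, 672), 0]) cube([42, 32, 700]);
translate([488, 61, 0]) mirror([1, 0, 0]) rotate([0, atan2(196, 672), 0]) cube([42, 32, 700]);
translate([0, 638, 0]) rotate([0, atan2(196, 672), 0]) cube([42, 32, 700]);
translate([488, 638, 0]) mirror([1, 0, 0]) rotate([0, atan2(196, 672), 0]) cube([42, 32, 700]);


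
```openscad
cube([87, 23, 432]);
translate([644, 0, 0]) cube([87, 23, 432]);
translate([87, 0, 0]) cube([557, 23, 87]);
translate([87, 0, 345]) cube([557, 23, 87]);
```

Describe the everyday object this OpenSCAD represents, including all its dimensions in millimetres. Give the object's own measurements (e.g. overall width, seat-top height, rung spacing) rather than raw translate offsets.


A rectangular picture frame lying in the x–z plane (depth along y). The opening is 557 mm wide (x) by 258 mm tall (z), surrounded by a border 87 mm wide on all four sides. The frame is 23 mm deep and is made of two full-height vertical stiles with two horizontal rails fitted between them.


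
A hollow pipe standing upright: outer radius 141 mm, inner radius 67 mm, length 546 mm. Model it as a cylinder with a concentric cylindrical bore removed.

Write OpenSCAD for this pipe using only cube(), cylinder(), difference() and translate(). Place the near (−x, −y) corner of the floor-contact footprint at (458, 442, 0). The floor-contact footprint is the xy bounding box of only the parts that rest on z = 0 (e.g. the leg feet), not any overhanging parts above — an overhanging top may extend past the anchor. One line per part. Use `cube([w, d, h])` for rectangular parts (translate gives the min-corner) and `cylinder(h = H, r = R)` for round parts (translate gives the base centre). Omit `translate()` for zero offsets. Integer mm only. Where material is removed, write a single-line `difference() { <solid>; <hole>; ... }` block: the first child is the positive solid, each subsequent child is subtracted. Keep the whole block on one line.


difference() { translate([599, 583, 0]) cylinder(h = 546, r = 141); translate([599, 583, 0]) cylinder(h = 546, r = 67); }


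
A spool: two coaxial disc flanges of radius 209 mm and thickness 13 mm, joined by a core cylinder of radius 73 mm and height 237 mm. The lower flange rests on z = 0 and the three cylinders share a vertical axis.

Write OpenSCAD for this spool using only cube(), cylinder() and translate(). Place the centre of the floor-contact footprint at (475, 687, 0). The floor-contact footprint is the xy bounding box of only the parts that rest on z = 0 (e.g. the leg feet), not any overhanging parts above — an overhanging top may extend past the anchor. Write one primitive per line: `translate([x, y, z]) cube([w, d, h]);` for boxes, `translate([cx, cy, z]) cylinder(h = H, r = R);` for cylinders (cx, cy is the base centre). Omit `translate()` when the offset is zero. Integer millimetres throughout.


translate([475, 687, 0]) cylinder(h = 13, r = 209);
translate([475, 687, 13]) cylinder(h = 237, r = 73);
translate([475, 687, 250]) cylinder(h = 13, r = 209);


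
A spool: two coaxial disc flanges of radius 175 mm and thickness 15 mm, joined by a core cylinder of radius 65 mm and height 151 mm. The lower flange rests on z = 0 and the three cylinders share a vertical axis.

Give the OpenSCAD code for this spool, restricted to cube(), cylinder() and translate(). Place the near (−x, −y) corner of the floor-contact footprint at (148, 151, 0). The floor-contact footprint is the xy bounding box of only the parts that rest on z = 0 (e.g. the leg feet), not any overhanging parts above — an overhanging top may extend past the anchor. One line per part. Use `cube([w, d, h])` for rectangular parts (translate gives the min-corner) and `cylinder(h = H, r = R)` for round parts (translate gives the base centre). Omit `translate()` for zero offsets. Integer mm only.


translate([323, 326, 0]) cylinder(h = 15, r = 175);
translate([323, 326, 15]) cylinder(h = 151, r = 65);
translate([323, 326, 166]) cylinder(h = 15, r = 175);


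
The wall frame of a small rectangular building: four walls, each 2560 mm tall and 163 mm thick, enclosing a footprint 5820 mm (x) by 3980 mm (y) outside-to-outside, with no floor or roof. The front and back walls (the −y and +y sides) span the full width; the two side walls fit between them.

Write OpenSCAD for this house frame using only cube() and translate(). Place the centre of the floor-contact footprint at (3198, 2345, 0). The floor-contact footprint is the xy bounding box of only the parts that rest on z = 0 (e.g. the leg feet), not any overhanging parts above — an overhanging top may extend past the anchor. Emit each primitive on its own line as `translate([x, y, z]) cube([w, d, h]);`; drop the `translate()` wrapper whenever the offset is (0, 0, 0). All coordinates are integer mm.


translate([288, 355, 0]) cube([5820, 163, 2560]);
translate([288, 4172, 0]) cube([5820, 163, 2560]);
translate([288, 518, 0]) cube([163, 3654, 2560]);
translate([5945, 518, 0]) cube([163, 3654, 2560]);


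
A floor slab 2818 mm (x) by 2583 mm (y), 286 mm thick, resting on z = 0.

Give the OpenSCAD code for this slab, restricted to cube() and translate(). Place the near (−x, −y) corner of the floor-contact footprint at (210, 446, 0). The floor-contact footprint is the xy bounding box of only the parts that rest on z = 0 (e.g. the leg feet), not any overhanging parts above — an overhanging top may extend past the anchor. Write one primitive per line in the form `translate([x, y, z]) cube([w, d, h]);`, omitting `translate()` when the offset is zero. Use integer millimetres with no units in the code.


translate([210, 446, 0]) cube([2818, 2583, 286]);


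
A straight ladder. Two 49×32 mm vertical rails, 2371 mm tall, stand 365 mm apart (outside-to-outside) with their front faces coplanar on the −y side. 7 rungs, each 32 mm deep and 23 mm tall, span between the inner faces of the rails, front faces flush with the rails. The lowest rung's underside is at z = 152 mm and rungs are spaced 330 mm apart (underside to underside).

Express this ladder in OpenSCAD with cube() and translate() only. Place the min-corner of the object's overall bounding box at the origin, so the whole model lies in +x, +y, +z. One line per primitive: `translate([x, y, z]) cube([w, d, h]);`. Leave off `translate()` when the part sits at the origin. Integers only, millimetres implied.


cube([49, 32, 2371]);
translate([316, 0, 0]) cube([49, 32, 2371]);
translate([49, 0, 152]) cube([267, 32, 23]);
translate([49, 0, 482]) cube([267, 32, 23]);
translate([49, 0, 812]) cube([267, 32, 23]);
translate([49, 0, 1142]) cube([267, 32, 23]);
translate([49, 0, 1472]) cube([267, 32, 23]);
translate([49, 0, 1802]) cube([267, 32, 23]);
translate([49, 0, 2132]) cube([267, 32, 23]);


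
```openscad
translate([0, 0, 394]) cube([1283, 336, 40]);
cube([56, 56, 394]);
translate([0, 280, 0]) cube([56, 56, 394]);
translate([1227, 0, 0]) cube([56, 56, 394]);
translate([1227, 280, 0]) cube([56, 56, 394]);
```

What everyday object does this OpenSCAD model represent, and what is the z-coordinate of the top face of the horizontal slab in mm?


A bench. The seat-top height is 434 mm.

A long slab on four corner posts — a bench. The slab sits at z = 394 with thickness 40, so the top is 394 + 40 = 434 mm.


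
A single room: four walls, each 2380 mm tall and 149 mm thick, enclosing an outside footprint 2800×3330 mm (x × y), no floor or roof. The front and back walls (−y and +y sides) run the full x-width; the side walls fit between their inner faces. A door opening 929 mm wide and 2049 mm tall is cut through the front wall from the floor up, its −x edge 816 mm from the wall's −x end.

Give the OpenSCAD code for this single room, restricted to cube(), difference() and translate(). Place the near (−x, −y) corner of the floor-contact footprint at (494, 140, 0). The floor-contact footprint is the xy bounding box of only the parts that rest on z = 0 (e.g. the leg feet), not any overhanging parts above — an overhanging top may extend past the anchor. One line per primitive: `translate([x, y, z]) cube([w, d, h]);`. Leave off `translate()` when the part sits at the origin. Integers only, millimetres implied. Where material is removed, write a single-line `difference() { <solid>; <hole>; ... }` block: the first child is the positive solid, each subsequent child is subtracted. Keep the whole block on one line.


difference() { translate([494, 140, 0]) cube([2800, 149, 2380]); translate([1310, 140, 0]) cube([929, 149, 2049]); }
translate([494, 3321, 0]) cube([2800, 149, 2380]);
translate([494, 289, 0]) cube([149, 3032, 2380]);
translate([3145, 289, 0]) cube([149, 3032, 2380]);


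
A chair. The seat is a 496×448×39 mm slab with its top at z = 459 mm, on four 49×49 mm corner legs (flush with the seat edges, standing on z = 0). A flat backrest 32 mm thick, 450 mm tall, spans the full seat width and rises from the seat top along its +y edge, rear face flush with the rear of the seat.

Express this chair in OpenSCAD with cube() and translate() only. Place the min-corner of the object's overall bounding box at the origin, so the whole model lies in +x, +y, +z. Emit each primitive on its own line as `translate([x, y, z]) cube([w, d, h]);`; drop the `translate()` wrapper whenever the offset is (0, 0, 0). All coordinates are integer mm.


translate([0, 0, 420]) cube([496, 448, 39]);
cube([49, 49, 420]);
translate([447, 0, 0]) cube([49, 49, 420]);
translate([0, 399, 0]) cube([49, 49, 420]);
translate([447, 399, 0]) cube([49, 49, 420]);
translate([0, 416, 459]) cube([496, 32, 450]);


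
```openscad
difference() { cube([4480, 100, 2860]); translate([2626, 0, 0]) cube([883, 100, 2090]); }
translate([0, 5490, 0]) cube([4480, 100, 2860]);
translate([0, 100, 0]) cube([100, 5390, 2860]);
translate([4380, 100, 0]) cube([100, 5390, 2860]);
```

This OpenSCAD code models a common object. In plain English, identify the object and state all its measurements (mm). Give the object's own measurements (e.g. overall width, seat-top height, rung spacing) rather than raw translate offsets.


A single room: four walls, each 2860 mm tall and 100 mm thick, enclosing an outside footprint 4480×5590 mm (x × y), no floor or roof. The front and back walls (−y and +y sides) run the full x-width; the side walls fit between their inner faces. A door opening 883 mm wide and 2090 mm tall is cut through the front wall from the floor up, its −x edge 2626 mm from the wall's −x end.


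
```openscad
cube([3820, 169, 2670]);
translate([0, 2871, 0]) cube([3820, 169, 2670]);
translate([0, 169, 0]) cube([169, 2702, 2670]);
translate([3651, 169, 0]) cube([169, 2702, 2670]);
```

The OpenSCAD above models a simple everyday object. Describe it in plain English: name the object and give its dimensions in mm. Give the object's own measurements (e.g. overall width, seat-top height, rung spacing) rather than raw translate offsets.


The wall frame of a small rectangular building: four walls, each 2670 mm tall and 169 mm thick, enclosing a footprint 3820 mm (x) by 3040 mm (y) outside-to-outside, with no floor or roof. The front and back walls (the −y and +y sides) span the full width; the two side walls fit between them.


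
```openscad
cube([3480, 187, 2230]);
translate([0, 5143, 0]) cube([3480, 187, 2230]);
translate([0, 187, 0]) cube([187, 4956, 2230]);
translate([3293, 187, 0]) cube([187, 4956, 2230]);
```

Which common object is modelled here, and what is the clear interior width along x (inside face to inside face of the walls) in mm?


A house (or room) frame. The interior width is 3106 mm.

Four 2230 mm walls enclosing a rectangle with no floor or roof — a room or house frame. Outside width is 3480 mm and wall thickness is 187 mm, so the interior width is 3480 − 2 × 187 = 3106 mm.


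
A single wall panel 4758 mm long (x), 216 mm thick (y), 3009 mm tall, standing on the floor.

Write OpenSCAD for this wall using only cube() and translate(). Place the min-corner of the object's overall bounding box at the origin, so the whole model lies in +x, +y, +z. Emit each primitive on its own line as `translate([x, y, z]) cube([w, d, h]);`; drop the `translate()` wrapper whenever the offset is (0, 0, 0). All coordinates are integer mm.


cube([4758, 216, 3009]);


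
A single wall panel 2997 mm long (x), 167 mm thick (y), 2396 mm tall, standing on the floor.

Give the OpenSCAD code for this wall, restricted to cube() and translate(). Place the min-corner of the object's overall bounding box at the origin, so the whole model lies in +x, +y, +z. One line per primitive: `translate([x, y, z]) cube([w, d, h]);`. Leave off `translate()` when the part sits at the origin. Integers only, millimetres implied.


cube([2997, 167, 2396]);


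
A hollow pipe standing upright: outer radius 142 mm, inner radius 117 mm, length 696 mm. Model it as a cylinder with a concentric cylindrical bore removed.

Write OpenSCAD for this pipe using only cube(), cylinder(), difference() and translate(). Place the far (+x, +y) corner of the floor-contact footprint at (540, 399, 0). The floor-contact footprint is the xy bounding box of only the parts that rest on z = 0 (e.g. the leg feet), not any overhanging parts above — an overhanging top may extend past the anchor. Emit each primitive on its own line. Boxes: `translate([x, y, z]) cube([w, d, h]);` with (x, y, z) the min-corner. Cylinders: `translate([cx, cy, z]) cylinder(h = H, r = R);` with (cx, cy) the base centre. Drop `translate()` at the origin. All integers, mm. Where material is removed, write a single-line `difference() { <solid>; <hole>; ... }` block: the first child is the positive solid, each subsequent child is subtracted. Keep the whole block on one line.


difference() { translate([398, 257, 0]) cylinder(h = 696, r = 142); translate([398, 257, 0]) cylinder(h = 696, r = 117); }


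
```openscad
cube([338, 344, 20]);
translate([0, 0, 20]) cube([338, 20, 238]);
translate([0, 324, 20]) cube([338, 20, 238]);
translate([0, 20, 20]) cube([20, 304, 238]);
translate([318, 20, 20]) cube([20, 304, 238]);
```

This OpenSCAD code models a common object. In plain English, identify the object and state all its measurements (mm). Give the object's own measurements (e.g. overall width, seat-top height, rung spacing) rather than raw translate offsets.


An open-topped rectangular box: outside dimensions 338×344×258 mm, with a uniform wall and base thickness of 20 mm. The base is a full 338×344 slab on the floor; four walls sit on top of the base. The front and back walls (the −y and +y sides) span the full width; the two side walls fit between them.


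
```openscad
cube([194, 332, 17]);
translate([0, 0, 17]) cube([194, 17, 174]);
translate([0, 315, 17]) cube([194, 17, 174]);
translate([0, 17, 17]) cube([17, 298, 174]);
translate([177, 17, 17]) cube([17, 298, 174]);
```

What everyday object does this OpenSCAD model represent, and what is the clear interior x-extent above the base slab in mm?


An open box. The internal width is 160 mm.

A 194×332 base slab with four walls standing on it — an open box. The base is 194 mm wide and the walls are 17 mm thick, so the internal width is 194 − 2 × 17 = 160 mm.


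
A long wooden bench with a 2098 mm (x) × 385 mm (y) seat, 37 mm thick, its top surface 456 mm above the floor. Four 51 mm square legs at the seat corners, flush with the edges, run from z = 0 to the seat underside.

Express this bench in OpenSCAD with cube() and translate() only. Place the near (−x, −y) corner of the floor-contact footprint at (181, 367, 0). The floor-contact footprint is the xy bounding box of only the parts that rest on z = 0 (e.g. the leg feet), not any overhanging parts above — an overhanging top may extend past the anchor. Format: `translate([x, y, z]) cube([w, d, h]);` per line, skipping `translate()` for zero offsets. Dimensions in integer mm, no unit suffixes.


translate([181, 367, 419]) cube([2098, 385, 37]);
translate([181, 367, 0]) cube([51, 51, 419]);
translate([181, 701, 0]) cube([51, 51, 419]);
translate([2228, 367, 0]) cube([51, 51, 419]);
translate([2228, 701, 0]) cube([51, 51, 419]);


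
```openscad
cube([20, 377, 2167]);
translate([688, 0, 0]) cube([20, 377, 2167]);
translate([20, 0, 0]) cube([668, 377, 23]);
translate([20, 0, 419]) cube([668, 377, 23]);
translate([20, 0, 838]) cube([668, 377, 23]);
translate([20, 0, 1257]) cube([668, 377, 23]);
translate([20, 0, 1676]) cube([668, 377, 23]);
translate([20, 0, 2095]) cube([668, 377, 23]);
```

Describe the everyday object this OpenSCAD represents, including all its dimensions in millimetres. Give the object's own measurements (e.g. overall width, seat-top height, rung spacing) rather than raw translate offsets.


An open bookshelf. Two side panels, each 20 mm thick, 377 mm deep and 2167 mm tall, stand 708 mm apart (outside-to-outside). Between them sit 6 shelves, each 23 mm thick and 377 mm deep, spanning the full gap between the sides. The bottom shelf rests on the floor (its underside at z = 0) and the clear gap between one shelf's top and the next shelf's underside is 396 mm.


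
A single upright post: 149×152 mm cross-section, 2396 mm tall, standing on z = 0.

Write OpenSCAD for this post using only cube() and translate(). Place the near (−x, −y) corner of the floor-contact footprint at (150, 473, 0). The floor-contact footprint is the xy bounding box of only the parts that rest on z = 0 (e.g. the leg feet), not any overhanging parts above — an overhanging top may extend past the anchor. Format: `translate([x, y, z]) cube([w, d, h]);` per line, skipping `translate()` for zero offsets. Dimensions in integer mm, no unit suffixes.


translate([150, 473, 0]) cube([149, 152, 2396]);


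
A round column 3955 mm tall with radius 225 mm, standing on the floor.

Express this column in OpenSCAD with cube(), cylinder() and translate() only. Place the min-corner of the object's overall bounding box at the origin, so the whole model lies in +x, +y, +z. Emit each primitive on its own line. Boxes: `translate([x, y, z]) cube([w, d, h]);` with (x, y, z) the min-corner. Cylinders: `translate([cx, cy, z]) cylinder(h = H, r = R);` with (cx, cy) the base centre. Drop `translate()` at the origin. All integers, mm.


translate([225, 225, 0]) cylinder(h = 3955, r = 225);


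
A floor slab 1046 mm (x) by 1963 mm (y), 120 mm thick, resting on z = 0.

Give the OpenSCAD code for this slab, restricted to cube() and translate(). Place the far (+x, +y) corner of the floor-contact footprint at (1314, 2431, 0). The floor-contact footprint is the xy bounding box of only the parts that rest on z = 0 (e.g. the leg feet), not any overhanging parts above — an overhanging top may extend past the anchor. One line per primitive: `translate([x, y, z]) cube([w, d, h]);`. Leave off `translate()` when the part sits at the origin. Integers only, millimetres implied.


translate([268, 468, 0]) cube([1046, 1963, 120]);


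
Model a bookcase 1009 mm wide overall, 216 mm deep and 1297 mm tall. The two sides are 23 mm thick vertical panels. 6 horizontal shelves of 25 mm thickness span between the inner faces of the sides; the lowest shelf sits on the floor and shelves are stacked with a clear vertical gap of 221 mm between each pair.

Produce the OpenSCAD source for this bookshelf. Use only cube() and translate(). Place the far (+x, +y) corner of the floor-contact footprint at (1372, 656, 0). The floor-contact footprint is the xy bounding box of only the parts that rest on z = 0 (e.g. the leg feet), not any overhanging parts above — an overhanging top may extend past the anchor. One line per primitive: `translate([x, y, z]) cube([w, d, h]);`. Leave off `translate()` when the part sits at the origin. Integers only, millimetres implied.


translate([363, 440, 0]) cube([23, 216, 1297]);
translate([1349, 440, 0]) cube([23, 216, 1297]);
translate([386, 440, 0]) cube([963, 216, 25]);
translate([386, 440, 246]) cube([963, 216, 25]);
translate([386, 440, 492]) cube([963, 216, 25]);
translate([386, 440, 738]) cube([963, 216, 25]);
translate([386, 440, 984]) cube([963, 216, 25]);
translate([386, 440, 1230]) cube([963, 216, 25]);


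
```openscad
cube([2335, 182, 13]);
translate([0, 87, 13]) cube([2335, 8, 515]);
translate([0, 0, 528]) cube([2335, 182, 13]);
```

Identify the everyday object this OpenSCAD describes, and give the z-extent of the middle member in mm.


An I-beam. The web height is 515 mm.

Two wide flanges with a thin centred web — an I-beam. Overall 541 mm minus two 13 mm flanges gives a web of 541 − 2·13 = 515 mm.


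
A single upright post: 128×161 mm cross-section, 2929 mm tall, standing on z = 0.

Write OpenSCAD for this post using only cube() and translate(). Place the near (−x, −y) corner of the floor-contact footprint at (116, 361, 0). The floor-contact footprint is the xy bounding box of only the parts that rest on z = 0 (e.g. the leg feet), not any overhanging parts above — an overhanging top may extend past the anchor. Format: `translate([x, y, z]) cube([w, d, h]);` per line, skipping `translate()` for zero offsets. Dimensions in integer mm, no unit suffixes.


translate([116, 361, 0]) cube([128, 161, 2929]);


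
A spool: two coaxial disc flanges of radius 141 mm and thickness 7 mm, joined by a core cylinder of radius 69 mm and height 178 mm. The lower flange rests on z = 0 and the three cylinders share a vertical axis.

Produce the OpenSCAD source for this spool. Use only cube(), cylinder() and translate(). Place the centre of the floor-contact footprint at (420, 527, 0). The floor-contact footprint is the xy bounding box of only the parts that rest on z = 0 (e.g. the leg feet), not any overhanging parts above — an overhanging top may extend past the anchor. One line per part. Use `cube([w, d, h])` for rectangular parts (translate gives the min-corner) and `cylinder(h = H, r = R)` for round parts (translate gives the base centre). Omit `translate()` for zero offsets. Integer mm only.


translate([420, 527, 0]) cylinder(h = 7, r = 141);
translate([420, 527, 7]) cylinder(h = 178, r = 69);
translate([420, 527, 185]) cylinder(h = 7, r = 141);


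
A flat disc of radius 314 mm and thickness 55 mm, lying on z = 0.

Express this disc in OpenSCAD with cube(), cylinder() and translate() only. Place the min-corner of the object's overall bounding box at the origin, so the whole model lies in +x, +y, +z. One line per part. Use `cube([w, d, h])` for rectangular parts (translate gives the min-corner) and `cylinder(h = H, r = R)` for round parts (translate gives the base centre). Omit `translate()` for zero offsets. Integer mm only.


translate([314, 314, 0]) cylinder(h = 55, r = 314);


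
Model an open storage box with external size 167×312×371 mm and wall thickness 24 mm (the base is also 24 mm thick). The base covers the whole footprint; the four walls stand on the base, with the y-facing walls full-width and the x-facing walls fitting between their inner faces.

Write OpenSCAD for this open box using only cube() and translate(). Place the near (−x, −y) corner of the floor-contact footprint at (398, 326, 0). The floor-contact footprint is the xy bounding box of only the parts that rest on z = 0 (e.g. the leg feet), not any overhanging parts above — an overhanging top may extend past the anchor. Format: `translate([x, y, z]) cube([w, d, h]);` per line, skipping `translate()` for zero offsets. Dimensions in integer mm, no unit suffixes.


translate([398, 326, 0]) cube([167, 312, 24]);
translate([398, 326, 24]) cube([167, 24, 347]);
translate([398, 614, 24]) cube([167, 24, 347]);
translate([398, 350, 24]) cube([24, 264, 347]);
translate([541, 350, 24]) cube([24, 264, 347]);


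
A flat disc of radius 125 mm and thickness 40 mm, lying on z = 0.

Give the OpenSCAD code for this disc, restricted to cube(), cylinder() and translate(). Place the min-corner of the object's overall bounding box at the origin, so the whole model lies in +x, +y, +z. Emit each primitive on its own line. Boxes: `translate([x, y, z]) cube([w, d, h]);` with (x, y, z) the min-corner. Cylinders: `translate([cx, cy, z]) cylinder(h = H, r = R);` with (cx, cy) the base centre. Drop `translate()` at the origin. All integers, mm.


translate([125, 125, 0]) cylinder(h = 40, r = 125);


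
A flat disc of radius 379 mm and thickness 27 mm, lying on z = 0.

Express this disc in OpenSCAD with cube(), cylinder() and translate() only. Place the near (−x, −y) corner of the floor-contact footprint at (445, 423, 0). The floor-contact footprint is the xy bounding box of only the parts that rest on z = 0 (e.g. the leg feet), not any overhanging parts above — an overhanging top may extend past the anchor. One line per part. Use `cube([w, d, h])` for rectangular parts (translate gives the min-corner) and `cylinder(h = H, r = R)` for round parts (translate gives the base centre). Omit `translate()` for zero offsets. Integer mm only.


translate([824, 802, 0]) cylinder(h = 27, r = 379);


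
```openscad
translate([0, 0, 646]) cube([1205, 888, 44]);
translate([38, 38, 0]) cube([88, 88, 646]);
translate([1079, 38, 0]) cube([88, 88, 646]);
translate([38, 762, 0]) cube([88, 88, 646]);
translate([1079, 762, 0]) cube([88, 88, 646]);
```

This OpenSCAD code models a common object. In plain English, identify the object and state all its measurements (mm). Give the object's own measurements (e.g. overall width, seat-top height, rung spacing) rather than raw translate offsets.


A rectangular dining table. The top is 1205×888×44 mm with its upper surface at z = 690 mm. It stands on four 88×88 mm square legs, each inset 38 mm from the nearest pair of top edges, running from the floor to the underside of the top.


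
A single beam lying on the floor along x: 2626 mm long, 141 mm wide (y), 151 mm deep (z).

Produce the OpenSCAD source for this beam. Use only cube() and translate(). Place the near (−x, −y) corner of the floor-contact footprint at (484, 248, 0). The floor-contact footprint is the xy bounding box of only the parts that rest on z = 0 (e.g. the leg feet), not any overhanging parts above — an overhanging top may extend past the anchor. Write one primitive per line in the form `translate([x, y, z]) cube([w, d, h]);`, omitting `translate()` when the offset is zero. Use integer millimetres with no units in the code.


translate([484, 248, 0]) cube([2626, 141, 151]);


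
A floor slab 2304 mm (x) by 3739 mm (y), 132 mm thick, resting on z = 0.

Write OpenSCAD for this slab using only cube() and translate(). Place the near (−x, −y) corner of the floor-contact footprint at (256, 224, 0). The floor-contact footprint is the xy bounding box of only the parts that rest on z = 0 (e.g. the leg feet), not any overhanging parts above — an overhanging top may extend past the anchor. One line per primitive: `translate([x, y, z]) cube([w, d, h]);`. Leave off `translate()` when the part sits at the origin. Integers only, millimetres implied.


translate([256, 224, 0]) cube([2304, 3739, 132]);


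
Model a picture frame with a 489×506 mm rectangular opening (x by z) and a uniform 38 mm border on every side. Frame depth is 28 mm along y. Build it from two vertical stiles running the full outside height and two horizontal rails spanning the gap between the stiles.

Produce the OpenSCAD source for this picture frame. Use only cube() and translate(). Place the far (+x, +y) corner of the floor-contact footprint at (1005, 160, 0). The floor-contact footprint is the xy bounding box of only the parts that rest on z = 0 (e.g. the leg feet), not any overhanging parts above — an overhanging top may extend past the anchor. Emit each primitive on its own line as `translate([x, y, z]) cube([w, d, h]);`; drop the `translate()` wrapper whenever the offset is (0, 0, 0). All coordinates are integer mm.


translate([440, 132, 0]) cube([38, 28, 582]);
translate([967, 132, 0]) cube([38, 28, 582]);
translate([478, 132, 0]) cube([489, 28, 38]);
translate([478, 132, 544]) cube([489, 28, 38]);


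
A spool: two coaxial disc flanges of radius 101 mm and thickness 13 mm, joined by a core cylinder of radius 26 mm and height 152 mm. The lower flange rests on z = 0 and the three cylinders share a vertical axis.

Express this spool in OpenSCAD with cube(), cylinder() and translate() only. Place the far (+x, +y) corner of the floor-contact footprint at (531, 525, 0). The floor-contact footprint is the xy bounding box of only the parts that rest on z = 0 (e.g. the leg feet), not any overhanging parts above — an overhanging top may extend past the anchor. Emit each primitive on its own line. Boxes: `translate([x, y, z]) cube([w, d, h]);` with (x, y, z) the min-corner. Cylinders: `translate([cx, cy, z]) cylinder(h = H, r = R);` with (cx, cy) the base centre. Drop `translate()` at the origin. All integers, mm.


translate([430, 424, 0]) cylinder(h = 13, r = 101);
translate([430, 424, 13]) cylinder(h = 152, r = 26);
translate([430, 424, 165]) cylinder(h = 13, r = 101);


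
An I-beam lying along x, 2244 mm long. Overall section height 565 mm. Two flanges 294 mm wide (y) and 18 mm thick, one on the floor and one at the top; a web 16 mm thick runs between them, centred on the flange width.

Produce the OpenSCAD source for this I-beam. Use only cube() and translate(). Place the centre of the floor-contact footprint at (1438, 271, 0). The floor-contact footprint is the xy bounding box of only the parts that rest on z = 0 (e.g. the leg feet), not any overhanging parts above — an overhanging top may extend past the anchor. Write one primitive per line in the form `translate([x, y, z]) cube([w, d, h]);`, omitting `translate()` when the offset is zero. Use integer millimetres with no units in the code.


translate([316, 124, 0]) cube([2244, 294, 18]);
translate([316, 263, 18]) cube([2244, 16, 529]);
translate([316, 124, 547]) cube([2244, 294, 18]);


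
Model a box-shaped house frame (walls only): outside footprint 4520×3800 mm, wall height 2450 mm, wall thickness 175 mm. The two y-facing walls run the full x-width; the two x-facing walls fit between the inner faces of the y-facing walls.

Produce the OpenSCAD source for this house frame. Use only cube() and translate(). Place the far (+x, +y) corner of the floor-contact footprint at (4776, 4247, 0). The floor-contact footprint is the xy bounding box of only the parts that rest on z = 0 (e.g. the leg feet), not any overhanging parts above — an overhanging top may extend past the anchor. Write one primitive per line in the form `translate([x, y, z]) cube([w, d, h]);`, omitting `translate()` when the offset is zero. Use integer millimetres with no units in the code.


translate([256, 447, 0]) cube([4520, 175, 2450]);
translate([256, 4072, 0]) cube([4520, 175, 2450]);
translate([256, 622, 0]) cube([175, 3450, 2450]);
translate([4601, 622, 0]) cube([175, 3450, 2450]);


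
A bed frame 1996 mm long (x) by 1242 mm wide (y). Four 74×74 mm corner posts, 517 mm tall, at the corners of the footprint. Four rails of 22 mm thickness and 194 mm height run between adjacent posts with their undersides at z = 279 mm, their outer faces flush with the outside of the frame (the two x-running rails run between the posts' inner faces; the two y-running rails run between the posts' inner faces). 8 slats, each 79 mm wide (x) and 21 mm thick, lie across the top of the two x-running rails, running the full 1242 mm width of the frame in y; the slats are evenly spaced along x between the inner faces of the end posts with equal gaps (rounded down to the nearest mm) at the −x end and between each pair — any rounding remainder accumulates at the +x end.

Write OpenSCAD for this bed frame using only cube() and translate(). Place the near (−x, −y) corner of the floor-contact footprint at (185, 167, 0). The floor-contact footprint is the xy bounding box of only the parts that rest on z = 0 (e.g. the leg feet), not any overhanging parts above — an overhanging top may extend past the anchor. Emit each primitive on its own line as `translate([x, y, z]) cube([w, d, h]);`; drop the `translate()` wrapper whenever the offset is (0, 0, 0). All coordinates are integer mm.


translate([185, 167, 0]) cube([74, 74, 517]);
translate([185, 1335, 0]) cube([74, 74, 517]);
translate([2107, 167, 0]) cube([74, 74, 517]);
translate([2107, 1335, 0]) cube([74, 74, 517]);
translate([259, 167, 279]) cube([1848, 22, 194]);
translate([259, 1387, 279]) cube([1848, 22, 194]);
translate([185, 241, 279]) cube([22, 1094, 194]);
translate([2159, 241, 279]) cube([22, 1094, 194]);
translate([394, 167, 473]) cube([79, 1242, 21]);
translate([608, 167, 473]) cube([79, 1242, 21]);
translate([822, 167, 473]) cube([79, 1242, 21]);
translate([1036, 167, 473]) cube([79, 1242, 21]);
translate([1250, 167, 473]) cube([79, 1242, 21]);
translate([1464, 167, 473]) cube([79, 1242, 21]);
translate([1678, 167, 473]) cube([79, 1242, 21]);
translate([1892, 167, 473]) cube([79, 1242, 21]);


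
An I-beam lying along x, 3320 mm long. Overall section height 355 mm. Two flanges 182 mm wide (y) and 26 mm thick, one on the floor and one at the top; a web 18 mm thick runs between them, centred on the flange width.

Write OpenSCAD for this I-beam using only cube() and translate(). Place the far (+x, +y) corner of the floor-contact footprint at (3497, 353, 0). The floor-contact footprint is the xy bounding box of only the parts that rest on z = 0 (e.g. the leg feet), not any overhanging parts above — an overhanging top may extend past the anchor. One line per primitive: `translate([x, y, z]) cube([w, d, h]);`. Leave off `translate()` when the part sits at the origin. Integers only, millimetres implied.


translate([177, 171, 0]) cube([3320, 182, 26]);
translate([177, 253, 26]) cube([3320, 18, 303]);
translate([177, 171, 329]) cube([3320, 182, 26]);


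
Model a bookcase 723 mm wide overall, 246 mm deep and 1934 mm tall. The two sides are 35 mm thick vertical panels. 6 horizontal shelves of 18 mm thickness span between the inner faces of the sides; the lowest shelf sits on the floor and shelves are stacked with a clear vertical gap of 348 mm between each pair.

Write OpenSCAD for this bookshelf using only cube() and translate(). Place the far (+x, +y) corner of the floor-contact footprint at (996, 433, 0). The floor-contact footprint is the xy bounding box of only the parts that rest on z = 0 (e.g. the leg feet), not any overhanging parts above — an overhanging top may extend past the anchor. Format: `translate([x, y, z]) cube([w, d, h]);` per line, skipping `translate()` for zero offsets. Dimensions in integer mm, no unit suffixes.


translate([273, 187, 0]) cube([35, 246, 1934]);
translate([961, 187, 0]) cube([35, 246, 1934]);
translate([308, 187, 0]) cube([653, 246, 18]);
translate([308, 187, 366]) cube([653, 246, 18]);
translate([308, 187, 732]) cube([653, 246, 18]);
translate([308, 187, 1098]) cube([653, 246, 18]);
translate([308, 187, 1464]) cube([653, 246, 18]);
translate([308, 187, 1830]) cube([653, 246, 18]);


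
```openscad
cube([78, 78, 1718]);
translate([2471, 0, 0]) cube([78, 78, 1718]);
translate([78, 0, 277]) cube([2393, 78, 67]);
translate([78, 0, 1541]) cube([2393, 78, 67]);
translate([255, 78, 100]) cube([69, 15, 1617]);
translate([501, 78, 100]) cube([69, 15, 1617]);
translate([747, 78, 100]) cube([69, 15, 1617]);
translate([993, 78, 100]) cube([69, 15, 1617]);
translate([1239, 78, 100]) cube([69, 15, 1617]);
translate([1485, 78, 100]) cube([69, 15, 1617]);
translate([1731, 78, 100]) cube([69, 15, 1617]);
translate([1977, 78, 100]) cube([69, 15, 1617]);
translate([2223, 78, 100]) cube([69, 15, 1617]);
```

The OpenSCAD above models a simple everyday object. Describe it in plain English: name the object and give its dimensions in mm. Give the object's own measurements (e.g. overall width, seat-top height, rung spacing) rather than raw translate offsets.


A fence section. Two 78×78 mm posts, 1718 mm tall, stand on the floor with a clear span of 2393 mm between their inner faces. Two horizontal rails of 78×67 mm section span the gap between the posts with their undersides at z = 277 mm and z = 1541 mm, flush with the posts' −y face. 9 pickets, each 69 mm wide, 15 mm thick and 1617 mm tall, are fixed to the +y face of the rails with their bottoms at z = 100 mm, spaced across the span with a 177 mm gap after the −x post and between neighbouring pickets, with 179 mm left before the +x post.
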